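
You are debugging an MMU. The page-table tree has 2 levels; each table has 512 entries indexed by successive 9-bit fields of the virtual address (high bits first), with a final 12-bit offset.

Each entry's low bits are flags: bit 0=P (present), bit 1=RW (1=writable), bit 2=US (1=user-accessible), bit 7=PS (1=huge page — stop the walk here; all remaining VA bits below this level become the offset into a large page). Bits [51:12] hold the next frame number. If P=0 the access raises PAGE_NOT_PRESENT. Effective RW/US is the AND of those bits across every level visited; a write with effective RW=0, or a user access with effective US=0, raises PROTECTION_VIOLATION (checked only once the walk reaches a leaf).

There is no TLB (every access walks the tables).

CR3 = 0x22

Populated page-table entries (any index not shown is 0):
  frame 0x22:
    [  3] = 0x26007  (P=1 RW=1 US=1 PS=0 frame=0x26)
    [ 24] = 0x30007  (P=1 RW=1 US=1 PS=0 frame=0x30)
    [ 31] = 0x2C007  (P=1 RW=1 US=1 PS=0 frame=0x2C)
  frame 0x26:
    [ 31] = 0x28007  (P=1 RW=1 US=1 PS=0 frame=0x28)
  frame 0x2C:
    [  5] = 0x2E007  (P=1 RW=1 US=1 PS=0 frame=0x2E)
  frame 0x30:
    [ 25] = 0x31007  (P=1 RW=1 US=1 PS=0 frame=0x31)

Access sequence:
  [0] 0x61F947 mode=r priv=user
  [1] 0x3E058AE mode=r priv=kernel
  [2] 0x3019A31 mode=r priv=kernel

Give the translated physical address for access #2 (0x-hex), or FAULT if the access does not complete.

Walk each access:
#0 VA=0x61F947 (r,user):
  L0 @0x22[3] → 0x26007  P=1,RW=1,US=1,PS=0
  L1 @0x26[31] → 0x28007  P=1,RW=1,US=1,PS=0
  → PA=0x28947  (2 entries read)
#1 VA=0x3E058AE (r,kernel):
  L0 @0x22[31] → 0x2C007  P=1,RW=1,US=1,PS=0
  L1 @0x2C[5] → 0x2E007  P=1,RW=1,US=1,PS=0
  → PA=0x2E8AE  (2 entries read)
#2 VA=0x3019A31 (r,kernel):
  L0 @0x22[24] → 0x30007  P=1,RW=1,US=1,PS=0
  L1 @0x30[25] → 0x31007  P=1,RW=1,US=1,PS=0
  → PA=0x31A31  (2 entries read)

Access #2 PA: 0x31A31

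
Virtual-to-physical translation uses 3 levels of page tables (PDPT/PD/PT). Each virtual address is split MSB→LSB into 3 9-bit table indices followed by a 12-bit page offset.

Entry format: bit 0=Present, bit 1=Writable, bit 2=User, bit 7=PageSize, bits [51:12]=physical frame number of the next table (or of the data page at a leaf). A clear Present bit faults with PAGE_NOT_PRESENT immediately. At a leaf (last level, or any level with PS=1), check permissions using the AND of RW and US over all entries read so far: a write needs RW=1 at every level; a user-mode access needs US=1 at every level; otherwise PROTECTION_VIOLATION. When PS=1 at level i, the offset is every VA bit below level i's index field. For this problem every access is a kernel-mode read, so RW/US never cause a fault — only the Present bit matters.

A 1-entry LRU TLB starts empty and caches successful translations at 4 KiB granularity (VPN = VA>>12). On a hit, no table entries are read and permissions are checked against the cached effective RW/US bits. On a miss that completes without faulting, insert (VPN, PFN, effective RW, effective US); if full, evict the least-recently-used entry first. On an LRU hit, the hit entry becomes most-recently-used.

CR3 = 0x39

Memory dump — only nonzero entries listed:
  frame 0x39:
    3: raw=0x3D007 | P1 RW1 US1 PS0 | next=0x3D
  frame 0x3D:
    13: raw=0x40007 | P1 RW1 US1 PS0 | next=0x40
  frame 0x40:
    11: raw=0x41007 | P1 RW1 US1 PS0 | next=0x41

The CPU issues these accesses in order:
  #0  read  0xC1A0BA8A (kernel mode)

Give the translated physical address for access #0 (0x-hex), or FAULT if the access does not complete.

Trace:
#0 VA=0xC1A0BA8A (r,kernel):
  L0: frame=0x39 idx=3 entry=0x3D007 [P=1 RW=1 US=1 PS=0]
  L1: frame=0x3D idx=13 entry=0x40007 [P=1 RW=1 US=1 PS=0]
  L2: frame=0x40 idx=11 entry=0x41007 [P=1 RW=1 US=1 PS=0]
  ✓ 0x41A8A  — 3 lookups

Access #0 PA: 0x41A8A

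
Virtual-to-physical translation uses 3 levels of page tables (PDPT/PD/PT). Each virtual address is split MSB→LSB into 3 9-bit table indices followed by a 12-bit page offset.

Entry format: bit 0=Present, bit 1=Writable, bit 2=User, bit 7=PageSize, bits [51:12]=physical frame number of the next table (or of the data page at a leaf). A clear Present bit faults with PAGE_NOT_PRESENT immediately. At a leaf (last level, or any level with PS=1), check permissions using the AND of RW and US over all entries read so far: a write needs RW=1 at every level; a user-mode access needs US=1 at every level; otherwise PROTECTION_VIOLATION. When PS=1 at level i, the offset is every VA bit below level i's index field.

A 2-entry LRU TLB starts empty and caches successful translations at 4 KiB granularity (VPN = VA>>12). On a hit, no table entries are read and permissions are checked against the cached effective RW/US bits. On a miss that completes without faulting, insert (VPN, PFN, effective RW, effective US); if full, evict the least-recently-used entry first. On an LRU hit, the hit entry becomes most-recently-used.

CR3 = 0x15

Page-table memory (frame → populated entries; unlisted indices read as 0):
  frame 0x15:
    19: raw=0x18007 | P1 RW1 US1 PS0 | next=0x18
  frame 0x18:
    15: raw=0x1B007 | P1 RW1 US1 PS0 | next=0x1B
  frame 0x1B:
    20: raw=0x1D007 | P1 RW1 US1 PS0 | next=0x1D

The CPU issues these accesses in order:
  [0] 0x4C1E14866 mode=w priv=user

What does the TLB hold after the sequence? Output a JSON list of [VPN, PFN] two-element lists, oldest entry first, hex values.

Per-access translation:
#0 VA=0x4C1E14866 (w,user):
  L0: frame=0x15 idx=19 entry=0x18007 [P=1 RW=1 US=1 PS=0]
  L1: frame=0x18 idx=15 entry=0x1B007 [P=1 RW=1 US=1 PS=0]
  L2: frame=0x1B idx=20 entry=0x1D007 [P=1 RW=1 US=1 PS=0]
  → PA=0x1D866  (3 entries read)

TLB: [["0x4C1E14", "0x1D"]]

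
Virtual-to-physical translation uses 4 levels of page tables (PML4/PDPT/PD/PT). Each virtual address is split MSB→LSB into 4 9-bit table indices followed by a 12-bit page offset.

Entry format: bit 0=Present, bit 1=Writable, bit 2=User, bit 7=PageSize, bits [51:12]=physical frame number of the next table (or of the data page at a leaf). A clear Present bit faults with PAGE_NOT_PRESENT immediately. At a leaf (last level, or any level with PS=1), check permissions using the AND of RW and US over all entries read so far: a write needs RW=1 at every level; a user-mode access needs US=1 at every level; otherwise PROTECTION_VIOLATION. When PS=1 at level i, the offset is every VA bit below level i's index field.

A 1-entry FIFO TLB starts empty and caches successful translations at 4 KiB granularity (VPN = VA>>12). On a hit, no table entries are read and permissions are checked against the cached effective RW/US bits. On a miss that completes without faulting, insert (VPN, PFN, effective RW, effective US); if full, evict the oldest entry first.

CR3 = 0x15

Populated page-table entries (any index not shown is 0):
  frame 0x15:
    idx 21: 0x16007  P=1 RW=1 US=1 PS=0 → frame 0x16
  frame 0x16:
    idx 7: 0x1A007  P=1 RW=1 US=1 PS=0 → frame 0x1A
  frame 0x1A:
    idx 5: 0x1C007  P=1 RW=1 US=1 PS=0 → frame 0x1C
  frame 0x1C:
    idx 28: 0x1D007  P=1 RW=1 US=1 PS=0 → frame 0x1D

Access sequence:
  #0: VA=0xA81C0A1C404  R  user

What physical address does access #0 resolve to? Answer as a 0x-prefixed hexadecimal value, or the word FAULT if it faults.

Walk each access:
#0 VA=0xA81C0A1C404 (r,user):
  lvl0: tbl 0x15, slot 21 ⇒ 0x16007 (P1/RW1/US1/PS0)
  lvl1: tbl 0x16, slot 7 ⇒ 0x1A007 (P1/RW1/US1/PS0)
  lvl2: tbl 0x1A, slot 5 ⇒ 0x1C007 (P1/RW1/US1/PS0)
  lvl3: tbl 0x1C, slot 28 ⇒ 0x1D007 (P1/RW1/US1/PS0)
  ✓ 0x1D404  — 4 lookups

Access #0 PA: 0x1D404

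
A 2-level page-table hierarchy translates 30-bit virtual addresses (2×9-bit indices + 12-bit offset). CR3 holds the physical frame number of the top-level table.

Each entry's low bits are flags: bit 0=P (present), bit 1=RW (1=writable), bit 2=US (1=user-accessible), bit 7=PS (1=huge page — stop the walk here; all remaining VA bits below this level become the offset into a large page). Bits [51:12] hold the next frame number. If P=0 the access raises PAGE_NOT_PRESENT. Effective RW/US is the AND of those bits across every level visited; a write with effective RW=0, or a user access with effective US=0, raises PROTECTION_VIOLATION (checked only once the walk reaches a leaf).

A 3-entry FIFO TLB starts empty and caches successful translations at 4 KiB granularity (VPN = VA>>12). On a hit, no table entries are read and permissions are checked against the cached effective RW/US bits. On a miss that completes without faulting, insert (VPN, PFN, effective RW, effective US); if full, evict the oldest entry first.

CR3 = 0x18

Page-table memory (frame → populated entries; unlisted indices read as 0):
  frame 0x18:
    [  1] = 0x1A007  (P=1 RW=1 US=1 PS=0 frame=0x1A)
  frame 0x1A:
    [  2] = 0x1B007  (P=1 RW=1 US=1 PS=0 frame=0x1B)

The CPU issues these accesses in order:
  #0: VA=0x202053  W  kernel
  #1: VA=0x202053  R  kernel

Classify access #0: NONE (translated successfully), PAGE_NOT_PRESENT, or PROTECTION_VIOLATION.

Walk each access:
#0 VA=0x202053 (w,kernel):
  L0 @0x18[1] → 0x1A007  P=1,RW=1,US=1,PS=0
  L1 @0x1A[2] → 0x1B007  P=1,RW=1,US=1,PS=0
  ⇒ phys 0x1B053  [2 reads]
#1 VA=0x202053 (r,kernel):
  TLB hit vpn=0x202 → PA=0x1B053

Access #0 fault: NONE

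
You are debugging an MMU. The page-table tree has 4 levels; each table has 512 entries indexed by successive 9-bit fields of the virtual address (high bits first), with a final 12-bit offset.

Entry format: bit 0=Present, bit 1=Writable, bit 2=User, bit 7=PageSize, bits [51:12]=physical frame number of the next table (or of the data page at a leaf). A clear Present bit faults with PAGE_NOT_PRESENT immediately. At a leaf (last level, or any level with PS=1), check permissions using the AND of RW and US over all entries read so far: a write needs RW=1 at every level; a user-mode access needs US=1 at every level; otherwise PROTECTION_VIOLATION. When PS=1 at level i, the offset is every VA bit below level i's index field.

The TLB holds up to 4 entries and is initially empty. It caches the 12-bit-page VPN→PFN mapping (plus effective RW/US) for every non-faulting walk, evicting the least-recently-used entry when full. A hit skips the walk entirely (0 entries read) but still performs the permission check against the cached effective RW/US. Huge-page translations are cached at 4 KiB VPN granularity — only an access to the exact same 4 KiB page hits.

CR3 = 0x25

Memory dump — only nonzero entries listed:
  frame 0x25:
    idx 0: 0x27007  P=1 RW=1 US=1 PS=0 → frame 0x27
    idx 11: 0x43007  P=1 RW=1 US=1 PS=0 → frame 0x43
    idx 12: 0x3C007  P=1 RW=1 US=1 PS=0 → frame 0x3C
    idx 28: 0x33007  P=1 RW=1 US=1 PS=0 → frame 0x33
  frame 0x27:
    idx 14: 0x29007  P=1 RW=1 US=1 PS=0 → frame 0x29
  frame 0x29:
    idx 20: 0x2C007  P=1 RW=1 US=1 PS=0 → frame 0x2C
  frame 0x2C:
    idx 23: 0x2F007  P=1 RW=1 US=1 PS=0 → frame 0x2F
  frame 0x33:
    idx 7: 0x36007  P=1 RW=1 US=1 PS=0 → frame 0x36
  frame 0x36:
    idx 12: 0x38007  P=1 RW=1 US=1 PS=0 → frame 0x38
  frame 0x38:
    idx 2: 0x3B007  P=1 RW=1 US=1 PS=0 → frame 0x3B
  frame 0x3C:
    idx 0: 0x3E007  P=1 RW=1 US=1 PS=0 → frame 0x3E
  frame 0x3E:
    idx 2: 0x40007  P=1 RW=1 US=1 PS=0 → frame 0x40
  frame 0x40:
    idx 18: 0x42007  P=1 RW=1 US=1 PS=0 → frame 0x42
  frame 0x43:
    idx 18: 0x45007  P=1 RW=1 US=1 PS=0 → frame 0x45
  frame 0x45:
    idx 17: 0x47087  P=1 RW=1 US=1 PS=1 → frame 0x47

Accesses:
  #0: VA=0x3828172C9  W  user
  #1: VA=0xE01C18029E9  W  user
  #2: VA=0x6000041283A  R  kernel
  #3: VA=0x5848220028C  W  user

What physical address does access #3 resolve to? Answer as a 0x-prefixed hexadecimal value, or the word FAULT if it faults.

Walk each access:
#0 VA=0x3828172C9 (w,user):
  L0 @0x25[0] → 0x27007  P=1,RW=1,US=1,PS=0
  L1 @0x27[14] → 0x29007  P=1,RW=1,US=1,PS=0
  L2 @0x29[20] → 0x2C007  P=1,RW=1,US=1,PS=0
  L3 @0x2C[23] → 0x2F007  P=1,RW=1,US=1,PS=0
  ✓ 0x2F2C9  — 4 lookups
#1 VA=0xE01C18029E9 (w,user):
  L0 @0x25[28] → 0x33007  P=1,RW=1,US=1,PS=0
  L1 @0x33[7] → 0x36007  P=1,RW=1,US=1,PS=0
  L2 @0x36[12] → 0x38007  P=1,RW=1,US=1,PS=0
  L3 @0x38[2] → 0x3B007  P=1,RW=1,US=1,PS=0
  ✓ 0x3B9E9  — 4 lookups
#2 VA=0x6000041283A (r,kernel):
  L0 @0x25[12] → 0x3C007  P=1,RW=1,US=1,PS=0
  L1 @0x3C[0] → 0x3E007  P=1,RW=1,US=1,PS=0
  L2 @0x3E[2] → 0x40007  P=1,RW=1,US=1,PS=0
  L3 @0x40[18] → 0x42007  P=1,RW=1,US=1,PS=0
  ✓ 0x4283A  — 4 lookups
#3 VA=0x5848220028C (w,user):
  L0 @0x25[11] → 0x43007  P=1,RW=1,US=1,PS=0
  L1 @0x43[18] → 0x45007  P=1,RW=1,US=1,PS=0
  L2 @0x45[17] → 0x47087  P=1,RW=1,US=1,PS=1
  ✓ 0x4728C (huge @L2)  — 3 lookups

Access #3 PA: 0x4728C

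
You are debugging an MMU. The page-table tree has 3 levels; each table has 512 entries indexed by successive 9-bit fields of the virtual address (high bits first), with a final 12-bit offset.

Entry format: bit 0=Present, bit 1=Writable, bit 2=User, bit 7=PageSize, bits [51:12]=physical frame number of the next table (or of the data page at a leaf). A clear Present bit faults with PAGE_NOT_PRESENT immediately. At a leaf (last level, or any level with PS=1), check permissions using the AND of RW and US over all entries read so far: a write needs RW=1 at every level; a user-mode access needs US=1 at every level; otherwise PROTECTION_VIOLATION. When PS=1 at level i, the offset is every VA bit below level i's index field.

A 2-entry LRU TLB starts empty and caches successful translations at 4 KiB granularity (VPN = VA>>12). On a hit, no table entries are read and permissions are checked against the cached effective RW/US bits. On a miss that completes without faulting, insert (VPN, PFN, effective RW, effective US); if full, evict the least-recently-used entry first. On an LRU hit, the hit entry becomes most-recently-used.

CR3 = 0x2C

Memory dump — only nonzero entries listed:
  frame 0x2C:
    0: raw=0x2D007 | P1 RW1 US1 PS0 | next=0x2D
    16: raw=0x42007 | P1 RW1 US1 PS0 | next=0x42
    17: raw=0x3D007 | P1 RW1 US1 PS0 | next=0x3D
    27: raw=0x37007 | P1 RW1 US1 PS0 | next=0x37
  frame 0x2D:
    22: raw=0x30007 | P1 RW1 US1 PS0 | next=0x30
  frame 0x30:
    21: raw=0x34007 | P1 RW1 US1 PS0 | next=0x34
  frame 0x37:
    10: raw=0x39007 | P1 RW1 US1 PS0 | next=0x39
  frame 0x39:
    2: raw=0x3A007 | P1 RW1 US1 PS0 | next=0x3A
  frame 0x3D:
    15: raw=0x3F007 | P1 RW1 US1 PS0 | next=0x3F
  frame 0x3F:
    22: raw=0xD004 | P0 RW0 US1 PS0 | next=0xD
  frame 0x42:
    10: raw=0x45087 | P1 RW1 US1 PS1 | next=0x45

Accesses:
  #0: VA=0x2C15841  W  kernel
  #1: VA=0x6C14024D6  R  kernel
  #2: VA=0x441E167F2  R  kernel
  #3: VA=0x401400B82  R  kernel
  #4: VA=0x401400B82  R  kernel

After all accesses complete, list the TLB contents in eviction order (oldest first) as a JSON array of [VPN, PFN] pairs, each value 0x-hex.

Trace:
#0 VA=0x2C15841 (w,kernel):
  L0: frame=0x2C idx=0 entry=0x2D007 [P=1 RW=1 US=1 PS=0]
  L1: frame=0x2D idx=22 entry=0x30007 [P=1 RW=1 US=1 PS=0]
  L2: frame=0x30 idx=21 entry=0x34007 [P=1 RW=1 US=1 PS=0]
  ✓ 0x34841  — 3 lookups
#1 VA=0x6C14024D6 (r,kernel):
  L0: frame=0x2C idx=27 entry=0x37007 [P=1 RW=1 US=1 PS=0]
  L1: frame=0x37 idx=10 entry=0x39007 [P=1 RW=1 US=1 PS=0]
  L2: frame=0x39 idx=2 entry=0x3A007 [P=1 RW=1 US=1 PS=0]
  ✓ 0x3A4D6  — 3 lookups
#2 VA=0x441E167F2 (r,kernel):
  L0: frame=0x2C idx=17 entry=0x3D007 [P=1 RW=1 US=1 PS=0]
  L1: frame=0x3D idx=15 entry=0x3F007 [P=1 RW=1 US=1 PS=0]
  L2: frame=0x3F idx=22 entry=0xD004 [P=0 RW=0 US=1 PS=0]
  ⇒ fault: PAGE_NOT_PRESENT  — 3 lookups
#3 VA=0x401400B82 (r,kernel):
  L0: frame=0x2C idx=16 entry=0x42007 [P=1 RW=1 US=1 PS=0]
  L1: frame=0x42 idx=10 entry=0x45087 [P=1 RW=1 US=1 PS=1]
  ✓ 0x45B82 (huge @L1)  — 2 lookups
#4 VA=0x401400B82 (r,kernel):
  TLB hit vpn=0x401400 → PA=0x45B82

TLB: [["0x6C1402", "0x3A"], ["0x401400", "0x45"]]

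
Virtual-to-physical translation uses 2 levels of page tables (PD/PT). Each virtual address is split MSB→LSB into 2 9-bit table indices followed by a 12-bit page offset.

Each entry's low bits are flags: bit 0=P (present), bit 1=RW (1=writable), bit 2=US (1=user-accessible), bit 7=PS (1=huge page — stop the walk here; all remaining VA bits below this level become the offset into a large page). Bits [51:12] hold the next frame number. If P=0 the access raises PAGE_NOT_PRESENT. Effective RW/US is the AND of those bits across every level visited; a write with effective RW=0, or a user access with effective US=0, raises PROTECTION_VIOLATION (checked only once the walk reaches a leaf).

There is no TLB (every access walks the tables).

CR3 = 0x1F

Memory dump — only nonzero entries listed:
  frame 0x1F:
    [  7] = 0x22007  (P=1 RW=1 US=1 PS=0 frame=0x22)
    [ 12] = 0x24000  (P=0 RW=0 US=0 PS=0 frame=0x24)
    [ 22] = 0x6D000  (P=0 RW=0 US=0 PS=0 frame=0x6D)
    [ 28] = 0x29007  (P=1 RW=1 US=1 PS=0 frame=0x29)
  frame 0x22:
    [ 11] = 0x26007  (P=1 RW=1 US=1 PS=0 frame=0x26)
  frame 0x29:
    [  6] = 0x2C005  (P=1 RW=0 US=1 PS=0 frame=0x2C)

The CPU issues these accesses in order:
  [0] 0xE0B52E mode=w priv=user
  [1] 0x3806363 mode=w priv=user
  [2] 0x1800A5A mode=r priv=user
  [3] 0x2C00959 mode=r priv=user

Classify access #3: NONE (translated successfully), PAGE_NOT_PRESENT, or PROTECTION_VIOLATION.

Walk each access:
#0 VA=0xE0B52E (w,user):
  L0 @0x1F[7] → 0x22007  P=1,RW=1,US=1,PS=0
  L1 @0x22[11] → 0x26007  P=1,RW=1,US=1,PS=0
  ⇒ phys 0x2652E  [2 reads]
#1 VA=0x3806363 (w,user):
  L0 @0x1F[28] → 0x29007  P=1,RW=1,US=1,PS=0
  L1 @0x29[6] → 0x2C005  P=1,RW=0,US=1,PS=0
  ✗ PROTECTION_VIOLATION  [2 reads]
#2 VA=0x1800A5A (r,user):
  L0 @0x1F[12] → 0x24000  P=0,RW=0,US=0,PS=0
  ✗ PAGE_NOT_PRESENT  [1 reads]
#3 VA=0x2C00959 (r,user):
  L0 @0x1F[22] → 0x6D000  P=0,RW=0,US=0,PS=0
  ✗ PAGE_NOT_PRESENT  [1 reads]

Access #3 fault: PAGE_NOT_PRESENT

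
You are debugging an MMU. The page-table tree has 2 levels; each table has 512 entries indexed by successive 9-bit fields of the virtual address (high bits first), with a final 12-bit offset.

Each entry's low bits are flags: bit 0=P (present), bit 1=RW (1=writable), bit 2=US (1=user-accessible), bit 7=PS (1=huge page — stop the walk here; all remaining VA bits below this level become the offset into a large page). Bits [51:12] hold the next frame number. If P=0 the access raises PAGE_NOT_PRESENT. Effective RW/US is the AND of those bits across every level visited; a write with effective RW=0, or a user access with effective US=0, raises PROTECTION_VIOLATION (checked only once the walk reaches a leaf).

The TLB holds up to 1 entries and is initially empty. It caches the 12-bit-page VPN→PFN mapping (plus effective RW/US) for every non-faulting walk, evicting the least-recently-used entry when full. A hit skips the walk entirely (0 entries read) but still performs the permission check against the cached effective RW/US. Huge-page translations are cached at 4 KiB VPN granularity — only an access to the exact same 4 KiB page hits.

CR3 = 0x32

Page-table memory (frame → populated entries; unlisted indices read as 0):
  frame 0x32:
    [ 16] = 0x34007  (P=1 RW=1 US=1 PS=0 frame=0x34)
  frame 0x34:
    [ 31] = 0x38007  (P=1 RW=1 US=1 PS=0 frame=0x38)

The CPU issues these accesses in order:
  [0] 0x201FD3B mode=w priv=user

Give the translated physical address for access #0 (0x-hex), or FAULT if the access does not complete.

Per-access translation:
#0 VA=0x201FD3B (w,user):
  lvl0: tbl 0x32, slot 16 ⇒ 0x34007 (P1/RW1/US1/PS0)
  lvl1: tbl 0x34, slot 31 ⇒ 0x38007 (P1/RW1/US1/PS0)
  ✓ 0x38D3B  — 2 lookups

Access #0 PA: 0x38D3B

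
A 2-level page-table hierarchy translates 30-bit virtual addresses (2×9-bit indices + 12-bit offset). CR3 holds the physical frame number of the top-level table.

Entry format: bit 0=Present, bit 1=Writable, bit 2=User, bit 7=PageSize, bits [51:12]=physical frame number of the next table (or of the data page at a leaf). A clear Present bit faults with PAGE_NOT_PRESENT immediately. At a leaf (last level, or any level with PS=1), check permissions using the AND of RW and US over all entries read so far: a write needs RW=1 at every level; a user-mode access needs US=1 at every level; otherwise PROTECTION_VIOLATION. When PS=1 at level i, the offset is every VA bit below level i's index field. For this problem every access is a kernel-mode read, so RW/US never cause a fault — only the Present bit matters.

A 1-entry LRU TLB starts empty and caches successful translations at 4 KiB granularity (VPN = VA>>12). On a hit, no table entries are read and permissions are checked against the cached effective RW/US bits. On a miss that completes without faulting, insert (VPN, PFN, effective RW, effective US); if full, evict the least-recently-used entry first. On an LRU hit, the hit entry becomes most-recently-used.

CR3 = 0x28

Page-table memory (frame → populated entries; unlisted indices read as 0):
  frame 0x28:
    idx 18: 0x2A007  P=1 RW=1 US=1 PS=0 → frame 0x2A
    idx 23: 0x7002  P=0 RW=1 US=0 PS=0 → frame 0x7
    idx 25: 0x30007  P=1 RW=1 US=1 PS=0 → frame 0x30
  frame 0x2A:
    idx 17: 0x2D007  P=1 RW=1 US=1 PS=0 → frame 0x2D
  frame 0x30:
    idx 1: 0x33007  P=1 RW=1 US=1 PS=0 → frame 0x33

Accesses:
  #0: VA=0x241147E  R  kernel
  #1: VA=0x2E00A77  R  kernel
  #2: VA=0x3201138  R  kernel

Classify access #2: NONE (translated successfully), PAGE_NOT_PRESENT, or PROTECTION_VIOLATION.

Trace:
#0 VA=0x241147E (r,kernel):
  lvl0: tbl 0x28, slot 18 ⇒ 0x2A007 (P1/RW1/US1/PS0)
  lvl1: tbl 0x2A, slot 17 ⇒ 0x2D007 (P1/RW1/US1/PS0)
  ✓ 0x2D47E  — 2 lookups
#1 VA=0x2E00A77 (r,kernel):
  lvl0: tbl 0x28, slot 23 ⇒ 0x7002 (P0/RW1/US0/PS0)
  ⇒ fault: PAGE_NOT_PRESENT  — 1 lookups
#2 VA=0x3201138 (r,kernel):
  lvl0: tbl 0x28, slot 25 ⇒ 0x30007 (P1/RW1/US1/PS0)
  lvl1: tbl 0x30, slot 1 ⇒ 0x33007 (P1/RW1/US1/PS0)
  ✓ 0x33138  — 2 lookups

Access #2 fault: NONE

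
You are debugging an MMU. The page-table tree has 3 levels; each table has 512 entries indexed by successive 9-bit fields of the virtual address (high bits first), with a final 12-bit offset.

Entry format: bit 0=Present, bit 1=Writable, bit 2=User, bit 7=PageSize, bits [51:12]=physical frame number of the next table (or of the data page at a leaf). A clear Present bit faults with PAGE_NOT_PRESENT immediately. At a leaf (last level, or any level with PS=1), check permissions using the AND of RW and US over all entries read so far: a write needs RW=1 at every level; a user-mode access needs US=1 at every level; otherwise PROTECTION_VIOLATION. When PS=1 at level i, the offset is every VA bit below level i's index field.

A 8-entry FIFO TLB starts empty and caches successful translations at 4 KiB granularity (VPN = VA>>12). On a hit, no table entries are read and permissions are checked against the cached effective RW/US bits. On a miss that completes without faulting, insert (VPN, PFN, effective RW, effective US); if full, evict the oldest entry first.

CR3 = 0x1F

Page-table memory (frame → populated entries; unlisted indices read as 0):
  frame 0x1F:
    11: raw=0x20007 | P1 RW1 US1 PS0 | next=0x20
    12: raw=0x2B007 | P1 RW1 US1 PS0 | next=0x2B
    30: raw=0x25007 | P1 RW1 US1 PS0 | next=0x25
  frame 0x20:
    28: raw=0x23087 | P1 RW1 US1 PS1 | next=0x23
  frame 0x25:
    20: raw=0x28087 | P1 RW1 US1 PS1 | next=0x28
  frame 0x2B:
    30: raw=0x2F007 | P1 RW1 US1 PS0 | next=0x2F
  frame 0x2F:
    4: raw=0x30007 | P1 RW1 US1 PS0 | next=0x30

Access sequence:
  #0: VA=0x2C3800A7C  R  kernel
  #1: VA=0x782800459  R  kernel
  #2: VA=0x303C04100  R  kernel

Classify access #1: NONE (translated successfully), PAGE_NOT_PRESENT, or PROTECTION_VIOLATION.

Walk each access:
#0 VA=0x2C3800A7C (r,kernel):
  L0 @0x1F[11] → 0x20007  P=1,RW=1,US=1,PS=0
  L1 @0x20[28] → 0x23087  P=1,RW=1,US=1,PS=1
  ✓ 0x23A7C (huge @L1)  — 2 lookups
#1 VA=0x782800459 (r,kernel):
  L0 @0x1F[30] → 0x25007  P=1,RW=1,US=1,PS=0
  L1 @0x25[20] → 0x28087  P=1,RW=1,US=1,PS=1
  ✓ 0x28459 (huge @L1)  — 2 lookups
#2 VA=0x303C04100 (r,kernel):
  L0 @0x1F[12] → 0x2B007  P=1,RW=1,US=1,PS=0
  L1 @0x2B[30] → 0x2F007  P=1,RW=1,US=1,PS=0
  L2 @0x2F[4] → 0x30007  P=1,RW=1,US=1,PS=0
  ✓ 0x30100  — 3 lookups

Access #1 fault: NONE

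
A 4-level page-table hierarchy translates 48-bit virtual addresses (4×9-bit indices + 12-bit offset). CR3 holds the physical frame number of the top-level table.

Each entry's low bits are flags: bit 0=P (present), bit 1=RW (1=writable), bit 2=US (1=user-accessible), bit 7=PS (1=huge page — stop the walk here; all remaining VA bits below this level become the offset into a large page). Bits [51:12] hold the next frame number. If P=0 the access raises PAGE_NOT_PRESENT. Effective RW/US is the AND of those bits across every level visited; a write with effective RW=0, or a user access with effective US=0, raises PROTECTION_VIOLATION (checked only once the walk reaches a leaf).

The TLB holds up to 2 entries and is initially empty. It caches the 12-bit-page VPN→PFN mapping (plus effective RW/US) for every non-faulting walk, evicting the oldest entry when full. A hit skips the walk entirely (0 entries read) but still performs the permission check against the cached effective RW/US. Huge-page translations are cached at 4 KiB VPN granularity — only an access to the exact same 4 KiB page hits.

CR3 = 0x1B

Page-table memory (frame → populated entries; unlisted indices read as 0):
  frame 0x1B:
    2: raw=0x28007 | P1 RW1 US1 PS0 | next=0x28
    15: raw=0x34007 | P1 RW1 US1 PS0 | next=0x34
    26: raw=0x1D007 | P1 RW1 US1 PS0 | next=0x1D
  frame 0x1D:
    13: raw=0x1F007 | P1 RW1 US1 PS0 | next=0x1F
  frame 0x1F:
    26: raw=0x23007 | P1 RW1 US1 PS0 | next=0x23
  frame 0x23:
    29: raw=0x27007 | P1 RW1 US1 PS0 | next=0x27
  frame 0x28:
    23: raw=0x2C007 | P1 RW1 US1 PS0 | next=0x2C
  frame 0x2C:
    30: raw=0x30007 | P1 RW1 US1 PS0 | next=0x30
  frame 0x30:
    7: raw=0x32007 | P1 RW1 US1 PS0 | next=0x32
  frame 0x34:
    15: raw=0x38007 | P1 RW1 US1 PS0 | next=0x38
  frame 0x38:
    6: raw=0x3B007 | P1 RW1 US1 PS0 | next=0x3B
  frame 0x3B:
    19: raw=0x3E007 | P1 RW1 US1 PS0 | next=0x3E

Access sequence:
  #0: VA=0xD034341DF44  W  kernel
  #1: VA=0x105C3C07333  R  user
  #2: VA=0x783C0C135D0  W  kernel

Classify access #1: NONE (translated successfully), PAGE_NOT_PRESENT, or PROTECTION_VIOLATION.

Per-access translation:
#0 VA=0xD034341DF44 (w,kernel):
  L0 @0x1B[26] → 0x1D007  P=1,RW=1,US=1,PS=0
  L1 @0x1D[13] → 0x1F007  P=1,RW=1,US=1,PS=0
  L2 @0x1F[26] → 0x23007  P=1,RW=1,US=1,PS=0
  L3 @0x23[29] → 0x27007  P=1,RW=1,US=1,PS=0
  ⇒ phys 0x27F44  [4 reads]
#1 VA=0x105C3C07333 (r,user):
  L0 @0x1B[2] → 0x28007  P=1,RW=1,US=1,PS=0
  L1 @0x28[23] → 0x2C007  P=1,RW=1,US=1,PS=0
  L2 @0x2C[30] → 0x30007  P=1,RW=1,US=1,PS=0
  L3 @0x30[7] → 0x32007  P=1,RW=1,US=1,PS=0
  ⇒ phys 0x32333  [4 reads]
#2 VA=0x783C0C135D0 (w,kernel):
  L0 @0x1B[15] → 0x34007  P=1,RW=1,US=1,PS=0
  L1 @0x34[15] → 0x38007  P=1,RW=1,US=1,PS=0
  L2 @0x38[6] → 0x3B007  P=1,RW=1,US=1,PS=0
  L3 @0x3B[19] → 0x3E007  P=1,RW=1,US=1,PS=0
  ⇒ phys 0x3E5D0  [4 reads]

Access #1 fault: NONE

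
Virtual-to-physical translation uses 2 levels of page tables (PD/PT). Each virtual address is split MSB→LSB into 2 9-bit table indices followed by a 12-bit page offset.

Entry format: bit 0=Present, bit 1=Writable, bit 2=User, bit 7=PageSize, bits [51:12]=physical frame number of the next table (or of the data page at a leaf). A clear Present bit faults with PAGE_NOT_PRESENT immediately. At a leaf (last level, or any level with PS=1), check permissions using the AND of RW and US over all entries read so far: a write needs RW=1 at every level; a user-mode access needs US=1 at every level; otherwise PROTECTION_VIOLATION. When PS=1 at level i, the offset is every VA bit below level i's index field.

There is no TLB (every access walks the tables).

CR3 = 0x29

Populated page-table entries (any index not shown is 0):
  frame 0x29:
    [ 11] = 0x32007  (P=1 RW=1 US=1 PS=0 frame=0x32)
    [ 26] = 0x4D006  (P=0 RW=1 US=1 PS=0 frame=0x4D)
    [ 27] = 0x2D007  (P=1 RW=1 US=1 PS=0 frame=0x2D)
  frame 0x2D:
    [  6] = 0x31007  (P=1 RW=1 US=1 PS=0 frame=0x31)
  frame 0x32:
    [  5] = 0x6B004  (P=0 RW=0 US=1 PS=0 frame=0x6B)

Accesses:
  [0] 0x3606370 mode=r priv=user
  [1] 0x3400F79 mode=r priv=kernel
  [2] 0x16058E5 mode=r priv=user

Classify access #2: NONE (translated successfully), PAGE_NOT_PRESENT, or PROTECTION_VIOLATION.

Trace:
#0 VA=0x3606370 (r,user):
  lvl0: tbl 0x29, slot 27 ⇒ 0x2D007 (P1/RW1/US1/PS0)
  lvl1: tbl 0x2D, slot 6 ⇒ 0x31007 (P1/RW1/US1/PS0)
  ✓ 0x31370  — 2 lookups
#1 VA=0x3400F79 (r,kernel):
  lvl0: tbl 0x29, slot 26 ⇒ 0x4D006 (P0/RW1/US1/PS0)
  ⇒ fault: PAGE_NOT_PRESENT  — 1 lookups
#2 VA=0x16058E5 (r,user):
  lvl0: tbl 0x29, slot 11 ⇒ 0x32007 (P1/RW1/US1/PS0)
  lvl1: tbl 0x32, slot 5 ⇒ 0x6B004 (P0/RW0/US1/PS0)
  ⇒ fault: PAGE_NOT_PRESENT  — 2 lookups

Access #2 fault: PAGE_NOT_PRESENT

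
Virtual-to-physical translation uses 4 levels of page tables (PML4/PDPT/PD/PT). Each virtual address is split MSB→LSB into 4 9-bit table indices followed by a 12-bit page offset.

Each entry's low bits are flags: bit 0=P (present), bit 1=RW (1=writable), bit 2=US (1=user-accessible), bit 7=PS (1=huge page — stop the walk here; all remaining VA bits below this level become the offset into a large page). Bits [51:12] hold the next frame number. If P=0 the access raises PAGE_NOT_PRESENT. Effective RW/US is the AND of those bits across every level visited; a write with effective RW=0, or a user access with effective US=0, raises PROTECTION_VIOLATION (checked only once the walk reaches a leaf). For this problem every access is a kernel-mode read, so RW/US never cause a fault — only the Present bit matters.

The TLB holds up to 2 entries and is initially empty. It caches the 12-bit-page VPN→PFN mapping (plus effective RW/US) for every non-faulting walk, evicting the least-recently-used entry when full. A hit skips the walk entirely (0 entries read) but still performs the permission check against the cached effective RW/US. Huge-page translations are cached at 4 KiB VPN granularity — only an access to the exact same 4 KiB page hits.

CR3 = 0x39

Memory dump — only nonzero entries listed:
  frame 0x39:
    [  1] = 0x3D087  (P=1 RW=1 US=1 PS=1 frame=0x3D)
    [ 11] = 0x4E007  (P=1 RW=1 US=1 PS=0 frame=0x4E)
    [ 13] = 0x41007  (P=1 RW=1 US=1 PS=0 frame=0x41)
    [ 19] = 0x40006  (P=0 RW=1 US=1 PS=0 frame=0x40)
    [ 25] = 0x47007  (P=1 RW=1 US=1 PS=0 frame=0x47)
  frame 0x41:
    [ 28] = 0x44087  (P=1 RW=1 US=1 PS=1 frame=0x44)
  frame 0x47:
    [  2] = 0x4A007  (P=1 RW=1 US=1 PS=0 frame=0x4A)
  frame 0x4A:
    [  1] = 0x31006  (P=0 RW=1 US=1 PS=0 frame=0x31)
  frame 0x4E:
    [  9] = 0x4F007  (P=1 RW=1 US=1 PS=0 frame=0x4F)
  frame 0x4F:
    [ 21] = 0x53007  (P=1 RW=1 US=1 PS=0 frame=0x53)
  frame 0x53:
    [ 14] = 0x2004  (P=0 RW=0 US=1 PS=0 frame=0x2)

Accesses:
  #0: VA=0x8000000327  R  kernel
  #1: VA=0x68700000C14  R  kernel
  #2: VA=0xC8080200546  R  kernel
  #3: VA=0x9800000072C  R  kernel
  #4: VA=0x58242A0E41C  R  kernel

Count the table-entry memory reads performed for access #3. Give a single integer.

Trace:
#0 VA=0x8000000327 (r,kernel):
  L0: frame=0x39 idx=1 entry=0x3D087 [P=1 RW=1 US=1 PS=1]
  → PA=0x3D327 (huge @L0)  (1 entries read)
#1 VA=0x68700000C14 (r,kernel):
  L0: frame=0x39 idx=13 entry=0x41007 [P=1 RW=1 US=1 PS=0]
  L1: frame=0x41 idx=28 entry=0x44087 [P=1 RW=1 US=1 PS=1]
  → PA=0x44C14 (huge @L1)  (2 entries read)
#2 VA=0xC8080200546 (r,kernel):
  L0: frame=0x39 idx=25 entry=0x47007 [P=1 RW=1 US=1 PS=0]
  L1: frame=0x47 idx=2 entry=0x4A007 [P=1 RW=1 US=1 PS=0]
  L2: frame=0x4A idx=1 entry=0x31006 [P=0 RW=1 US=1 PS=0]
  ✗ PAGE_NOT_PRESENT  [3 reads]
#3 VA=0x9800000072C (r,kernel):
  L0: frame=0x39 idx=19 entry=0x40006 [P=0 RW=1 US=1 PS=0]
  ✗ PAGE_NOT_PRESENT  [1 reads]
#4 VA=0x58242A0E41C (r,kernel):
  L0: frame=0x39 idx=11 entry=0x4E007 [P=1 RW=1 US=1 PS=0]
  L1: frame=0x4E idx=9 entry=0x4F007 [P=1 RW=1 US=1 PS=0]
  L2: frame=0x4F idx=21 entry=0x53007 [P=1 RW=1 US=1 PS=0]
  L3: frame=0x53 idx=14 entry=0x2004 [P=0 RW=0 US=1 PS=0]
  ✗ PAGE_NOT_PRESENT  [4 reads]

Entries read for #3: 1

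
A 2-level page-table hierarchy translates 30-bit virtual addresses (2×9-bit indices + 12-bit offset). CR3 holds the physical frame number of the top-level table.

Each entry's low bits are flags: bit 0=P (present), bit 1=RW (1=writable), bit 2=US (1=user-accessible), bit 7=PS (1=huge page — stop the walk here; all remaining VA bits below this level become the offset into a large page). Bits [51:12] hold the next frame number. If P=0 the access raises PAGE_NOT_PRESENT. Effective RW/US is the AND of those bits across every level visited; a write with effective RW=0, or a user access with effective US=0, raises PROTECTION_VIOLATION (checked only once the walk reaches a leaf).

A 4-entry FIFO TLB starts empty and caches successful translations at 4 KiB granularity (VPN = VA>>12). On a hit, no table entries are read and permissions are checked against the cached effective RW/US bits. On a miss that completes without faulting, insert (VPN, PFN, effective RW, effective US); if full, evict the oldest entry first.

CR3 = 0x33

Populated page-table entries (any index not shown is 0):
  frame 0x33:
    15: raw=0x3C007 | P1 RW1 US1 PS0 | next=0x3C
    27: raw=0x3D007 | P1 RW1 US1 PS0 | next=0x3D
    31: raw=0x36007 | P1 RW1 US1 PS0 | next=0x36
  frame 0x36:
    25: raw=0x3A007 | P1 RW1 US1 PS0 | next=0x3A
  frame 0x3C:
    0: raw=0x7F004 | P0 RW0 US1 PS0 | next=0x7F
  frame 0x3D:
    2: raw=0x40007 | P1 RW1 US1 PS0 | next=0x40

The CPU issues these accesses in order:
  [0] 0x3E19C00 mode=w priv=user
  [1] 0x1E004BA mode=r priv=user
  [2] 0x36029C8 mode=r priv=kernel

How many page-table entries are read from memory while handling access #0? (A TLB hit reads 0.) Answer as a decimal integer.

Trace:
#0 VA=0x3E19C00 (w,user):
  L0 @0x33[31] → 0x36007  P=1,RW=1,US=1,PS=0
  L1 @0x36[25] → 0x3A007  P=1,RW=1,US=1,PS=0
  → PA=0x3AC00  (2 entries read)
#1 VA=0x1E004BA (r,user):
  L0 @0x33[15] → 0x3C007  P=1,RW=1,US=1,PS=0
  L1 @0x3C[0] → 0x7F004  P=0,RW=0,US=1,PS=0
  ⇒ fault: PAGE_NOT_PRESENT  — 2 lookups
#2 VA=0x36029C8 (r,kernel):
  L0 @0x33[27] → 0x3D007  P=1,RW=1,US=1,PS=0
  L1 @0x3D[2] → 0x40007  P=1,RW=1,US=1,PS=0
  → PA=0x409C8  (2 entries read)

Entries read for #0: 2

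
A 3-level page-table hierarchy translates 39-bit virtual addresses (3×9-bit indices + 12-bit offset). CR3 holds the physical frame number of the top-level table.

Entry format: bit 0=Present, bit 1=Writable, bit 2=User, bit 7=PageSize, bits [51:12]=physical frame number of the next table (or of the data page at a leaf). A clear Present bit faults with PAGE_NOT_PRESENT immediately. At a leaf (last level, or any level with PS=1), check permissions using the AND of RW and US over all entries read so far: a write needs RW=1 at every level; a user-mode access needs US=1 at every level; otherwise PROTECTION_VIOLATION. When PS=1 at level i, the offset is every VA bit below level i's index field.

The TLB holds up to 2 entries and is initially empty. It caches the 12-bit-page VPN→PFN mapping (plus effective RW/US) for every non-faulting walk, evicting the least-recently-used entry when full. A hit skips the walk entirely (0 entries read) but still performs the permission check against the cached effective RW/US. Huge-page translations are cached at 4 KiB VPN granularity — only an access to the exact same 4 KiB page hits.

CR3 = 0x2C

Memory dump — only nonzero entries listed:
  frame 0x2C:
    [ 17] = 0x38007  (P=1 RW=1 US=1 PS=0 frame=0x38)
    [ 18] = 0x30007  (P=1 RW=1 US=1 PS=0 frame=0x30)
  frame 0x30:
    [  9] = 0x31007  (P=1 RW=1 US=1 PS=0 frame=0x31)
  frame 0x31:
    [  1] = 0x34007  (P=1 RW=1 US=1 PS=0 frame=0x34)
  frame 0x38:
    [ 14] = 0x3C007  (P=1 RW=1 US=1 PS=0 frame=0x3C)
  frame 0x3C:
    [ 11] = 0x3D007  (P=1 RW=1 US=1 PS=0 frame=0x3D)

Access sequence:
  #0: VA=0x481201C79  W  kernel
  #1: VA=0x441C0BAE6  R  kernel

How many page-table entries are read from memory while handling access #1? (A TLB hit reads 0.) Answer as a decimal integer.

Walk each access:
#0 VA=0x481201C79 (w,kernel):
  L0: frame=0x2C idx=18 entry=0x30007 [P=1 RW=1 US=1 PS=0]
  L1: frame=0x30 idx=9 entry=0x31007 [P=1 RW=1 US=1 PS=0]
  L2: frame=0x31 idx=1 entry=0x34007 [P=1 RW=1 US=1 PS=0]
  ✓ 0x34C79  — 3 lookups
#1 VA=0x441C0BAE6 (r,kernel):
  L0: frame=0x2C idx=17 entry=0x38007 [P=1 RW=1 US=1 PS=0]
  L1: frame=0x38 idx=14 entry=0x3C007 [P=1 RW=1 US=1 PS=0]
  L2: frame=0x3C idx=11 entry=0x3D007 [P=1 RW=1 US=1 PS=0]
  ✓ 0x3DAE6  — 3 lookups

Entries read for #1: 3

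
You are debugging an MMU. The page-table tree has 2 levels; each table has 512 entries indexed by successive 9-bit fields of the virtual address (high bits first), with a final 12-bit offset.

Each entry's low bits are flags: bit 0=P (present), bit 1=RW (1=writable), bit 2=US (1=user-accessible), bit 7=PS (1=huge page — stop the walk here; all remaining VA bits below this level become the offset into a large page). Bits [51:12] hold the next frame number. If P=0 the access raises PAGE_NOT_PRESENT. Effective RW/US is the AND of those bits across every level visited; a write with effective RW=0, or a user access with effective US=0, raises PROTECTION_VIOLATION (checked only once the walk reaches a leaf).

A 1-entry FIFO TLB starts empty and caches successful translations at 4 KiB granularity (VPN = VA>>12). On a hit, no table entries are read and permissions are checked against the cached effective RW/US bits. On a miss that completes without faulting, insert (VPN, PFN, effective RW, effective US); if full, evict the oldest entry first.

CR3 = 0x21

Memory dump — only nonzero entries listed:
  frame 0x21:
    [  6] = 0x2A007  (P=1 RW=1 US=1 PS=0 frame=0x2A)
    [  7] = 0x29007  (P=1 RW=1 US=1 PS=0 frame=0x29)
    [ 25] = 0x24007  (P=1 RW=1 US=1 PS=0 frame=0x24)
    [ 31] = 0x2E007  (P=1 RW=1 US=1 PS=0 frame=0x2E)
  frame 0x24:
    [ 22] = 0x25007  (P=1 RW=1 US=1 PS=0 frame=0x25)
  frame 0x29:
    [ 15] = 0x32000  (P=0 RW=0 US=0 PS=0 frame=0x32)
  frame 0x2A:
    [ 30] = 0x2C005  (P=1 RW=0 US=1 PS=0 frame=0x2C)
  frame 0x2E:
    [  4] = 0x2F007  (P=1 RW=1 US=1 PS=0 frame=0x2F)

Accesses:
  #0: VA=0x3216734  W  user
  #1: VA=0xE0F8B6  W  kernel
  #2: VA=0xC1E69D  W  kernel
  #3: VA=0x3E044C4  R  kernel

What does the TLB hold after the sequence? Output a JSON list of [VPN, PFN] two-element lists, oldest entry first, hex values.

Per-access translation:
#0 VA=0x3216734 (w,user):
  L0 @0x21[25] → 0x24007  P=1,RW=1,US=1,PS=0
  L1 @0x24[22] → 0x25007  P=1,RW=1,US=1,PS=0
  ⇒ phys 0x25734  [2 reads]
#1 VA=0xE0F8B6 (w,kernel):
  L0 @0x21[7] → 0x29007  P=1,RW=1,US=1,PS=0
  L1 @0x29[15] → 0x32000  P=0,RW=0,US=0,PS=0
  → PAGE_NOT_PRESENT  (2 entries read)
#2 VA=0xC1E69D (w,kernel):
  L0 @0x21[6] → 0x2A007  P=1,RW=1,US=1,PS=0
  L1 @0x2A[30] → 0x2C005  P=1,RW=0,US=1,PS=0
  → PROTECTION_VIOLATION  (2 entries read)
#3 VA=0x3E044C4 (r,kernel):
  L0 @0x21[31] → 0x2E007  P=1,RW=1,US=1,PS=0
  L1 @0x2E[4] → 0x2F007  P=1,RW=1,US=1,PS=0
  ⇒ phys 0x2F4C4  [2 reads]

TLB: [["0x3E04", "0x2F"]]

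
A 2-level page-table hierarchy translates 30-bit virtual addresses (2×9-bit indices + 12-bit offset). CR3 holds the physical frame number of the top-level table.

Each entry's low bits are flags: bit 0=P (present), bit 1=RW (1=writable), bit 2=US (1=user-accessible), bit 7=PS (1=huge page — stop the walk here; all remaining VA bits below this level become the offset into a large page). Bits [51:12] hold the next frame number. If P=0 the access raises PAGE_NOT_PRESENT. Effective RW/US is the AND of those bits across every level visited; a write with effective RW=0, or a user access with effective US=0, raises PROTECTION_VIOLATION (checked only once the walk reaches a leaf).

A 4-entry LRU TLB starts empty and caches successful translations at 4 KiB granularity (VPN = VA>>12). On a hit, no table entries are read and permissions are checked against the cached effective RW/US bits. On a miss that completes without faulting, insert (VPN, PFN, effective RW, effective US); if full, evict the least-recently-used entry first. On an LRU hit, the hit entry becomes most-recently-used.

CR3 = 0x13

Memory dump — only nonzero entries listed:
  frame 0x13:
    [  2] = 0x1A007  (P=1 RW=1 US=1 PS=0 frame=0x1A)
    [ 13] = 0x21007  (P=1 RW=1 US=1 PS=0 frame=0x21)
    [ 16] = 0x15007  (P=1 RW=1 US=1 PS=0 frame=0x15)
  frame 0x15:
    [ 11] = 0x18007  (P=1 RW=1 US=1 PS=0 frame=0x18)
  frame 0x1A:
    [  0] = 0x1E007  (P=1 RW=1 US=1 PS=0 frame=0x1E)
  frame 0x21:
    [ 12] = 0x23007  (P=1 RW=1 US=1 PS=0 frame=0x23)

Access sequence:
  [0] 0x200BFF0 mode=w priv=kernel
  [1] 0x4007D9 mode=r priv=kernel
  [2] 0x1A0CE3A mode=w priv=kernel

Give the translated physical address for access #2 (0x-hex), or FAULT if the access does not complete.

Walk each access:
#0 VA=0x200BFF0 (w,kernel):
  [0] read 0x13 idx=16: raw=0x15007 flags P=1 W=1 U=1 S=0
  [1] read 0x15 idx=11: raw=0x18007 flags P=1 W=1 U=1 S=0
  → PA=0x18FF0  (2 entries read)
#1 VA=0x4007D9 (r,kernel):
  [0] read 0x13 idx=2: raw=0x1A007 flags P=1 W=1 U=1 S=0
  [1] read 0x1A idx=0: raw=0x1E007 flags P=1 W=1 U=1 S=0
  → PA=0x1E7D9  (2 entries read)
#2 VA=0x1A0CE3A (w,kernel):
  [0] read 0x13 idx=13: raw=0x21007 flags P=1 W=1 U=1 S=0
  [1] read 0x21 idx=12: raw=0x23007 flags P=1 W=1 U=1 S=0
  → PA=0x23E3A  (2 entries read)

Access #2 PA: 0x23E3A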